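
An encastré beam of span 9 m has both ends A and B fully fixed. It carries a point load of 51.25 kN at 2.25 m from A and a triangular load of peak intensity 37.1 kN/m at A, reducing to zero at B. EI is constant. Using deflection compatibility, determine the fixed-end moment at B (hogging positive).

Release both end moments; the primary structure is a simply-supported span AB with redundants M_A and M_B.
End rotations of the released simple span under the applied load (×1/EI):
  at A: point load 51.25 at a = 2.25: Pab(L + b)/(6LEI) = 227/EI
  at B: point load 51.25 at a = 2.25: Pab(L + a)/(6LEI) = 162.2/EI
  at A: triangular load, peak 37.1: w₀L³/(45EI) = 601/EI
  at B: triangular load, peak 37.1: 7w₀L³/(360EI) = 525.9/EI
  θ_A0 = 828/EI,  θ_B0 = 688.1/EI
Flexibility coefficients: a unit moment at one end gives L/(3EI) there and L/(6EI) at the far end, so f₁₁ = f₂₂ = 3/EI and f₁₂ = f₂₁ = 1.5/EI.
Compatibility — zero rotation at each built-in end:
  3 M_A + 1.5 M_B = 828
  1.5 M_A + 3 M_B = 688.1
Solving the pair gives M_A = 215.1 kN·m and M_B = 121.8 kN·m (hogging).

M_B = 121.8 kN·m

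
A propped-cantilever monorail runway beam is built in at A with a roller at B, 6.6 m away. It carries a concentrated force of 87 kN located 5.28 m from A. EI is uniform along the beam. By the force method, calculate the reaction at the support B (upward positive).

Take the reaction at B as the redundant and release it; the primary structure is a cantilever fixed at A.
Deflection at B on the released cantilever, summing each load's contribution:
  point load 87 at a = 5.28: Pa²(3L − a)/(6EI) = 5870/EI
Tip deflection under a unit load at B: L³/(3EI) = 95.83/EI.
Compatibility at B: δ_0 − R_B·δ_{BB} = 0, so R_B = 5870/95.83 = 61.25 kN.

R_B = 61.25 kN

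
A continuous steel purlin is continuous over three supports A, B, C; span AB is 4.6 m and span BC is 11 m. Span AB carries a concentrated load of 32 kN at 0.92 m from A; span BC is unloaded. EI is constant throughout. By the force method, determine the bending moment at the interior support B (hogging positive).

M_B = 4.167 kN·m

Release continuity at B by inserting a hinge; the redundant is the internal moment M_B. The primary structure is two simply-supported spans AB and BC.
Rotations at B on the released spans (each span's end-slope, ×1/EI):
  span AB: point load 32 at a = 0.92: Pab(L + a)/(6LEI) = 21.67/EI
  relative rotation θ_0 = (21.67 + 0)/EI = 21.67/EI
A unit hogging moment at B produces rotation L₁/(3EI) + L₂/(3EI) = 5.2/EI.
Compatibility: M_B·(L₁+L₂)/(3EI) = θ_0, giving M_B = 4.167 kN·m (hogging).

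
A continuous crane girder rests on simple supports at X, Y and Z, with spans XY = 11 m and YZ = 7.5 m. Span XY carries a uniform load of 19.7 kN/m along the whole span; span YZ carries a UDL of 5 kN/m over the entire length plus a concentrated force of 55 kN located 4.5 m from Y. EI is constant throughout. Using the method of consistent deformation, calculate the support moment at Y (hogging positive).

Take M_Y as the redundant. Released structure: two simple spans XY and YZ with a hinge at Y.
Rotations at Y on the released spans (each span's end-slope, ×1/EI):
  span XY: UDL 19.7: wL³/(24EI) = 1093/EI
  span YZ: UDL 5: wL³/(24EI) = 87.89/EI
  span YZ: point load 55 at a = 4.5: Pab(L + b)/(6LEI) = 173.2/EI
  relative rotation θ_0 = (1093 + 261.1)/EI = 1354/EI
A unit hogging moment at Y produces rotation L₁/(3EI) + L₂/(3EI) = 6.167/EI.
Compatibility: M_Y·(L₁+L₂)/(3EI) = θ_0, giving M_Y = 219.5 kN·m (hogging).

M_Y = 219.5 kN·m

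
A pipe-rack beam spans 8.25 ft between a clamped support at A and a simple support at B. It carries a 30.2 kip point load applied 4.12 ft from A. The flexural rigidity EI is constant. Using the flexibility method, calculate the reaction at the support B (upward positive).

Take the reaction at B as the redundant and release it; the primary structure is a cantilever fixed at A.
Free-end deflection of the primary structure under the applied loading (downward +):
  point load 30.2 at a = 4.12: Pa²(3L − a)/(6EI) = 1763/EI
Flexibility coefficient — unit upward force at B: δ_{BB} = L³/(3EI) = 187.2/EI.
Compatibility at B: δ_0 − R_B·δ_{BB} = 0, so R_B = 1763/187.2 = 9.417 kip.

R_B = 9.417 kip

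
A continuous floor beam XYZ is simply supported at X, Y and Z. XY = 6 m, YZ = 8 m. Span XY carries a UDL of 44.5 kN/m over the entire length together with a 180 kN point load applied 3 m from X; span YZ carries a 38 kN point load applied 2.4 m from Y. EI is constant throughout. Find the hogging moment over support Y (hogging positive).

M_Y = 203.6 kN·m

Release continuity at Y by inserting a hinge; the redundant is the internal moment M_Y. The primary structure is two simply-supported spans XY and YZ.
Discontinuity in slope at Y on the released structure — sum the simple-span end rotations:
  span XY: UDL 44.5: wL³/(24EI) = 400.5/EI
  span XY: point load 180 at a = 3: Pab(L + a)/(6LEI) = 405/EI
  span YZ: point load 38 at a = 2.4: Pab(L + b)/(6LEI) = 144.7/EI
  relative rotation θ_0 = (805.5 + 144.7)/EI = 950.2/EI
A unit hogging moment at Y produces rotation L₁/(3EI) + L₂/(3EI) = 4.667/EI.
Slope continuity at Y: θ_0 = M_Y·4.667/EI, so M_Y = 950.2/4.667 = 203.6 kN·m (hogging).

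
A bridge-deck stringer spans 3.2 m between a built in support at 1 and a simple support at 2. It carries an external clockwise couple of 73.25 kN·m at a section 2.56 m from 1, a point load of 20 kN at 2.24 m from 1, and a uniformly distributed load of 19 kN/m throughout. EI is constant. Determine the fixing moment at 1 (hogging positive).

Take the reaction at 2 as the redundant and release it; the primary structure is a cantilever fixed at 1.
Free-end deflection of the primary structure under the applied loading (downward +):
  clockwise couple 73.25 at a = 2.56: M₀a(2L − a)/(2EI) = 360/EI
  point load 20 at a = 2.24: Pa²(3L − a)/(6EI) = 123.1/EI
  UDL 19: wL⁴/(8EI) = 249/EI
  δ_0 = 732.2/EI
Tip deflection under a unit load at 2: L³/(3EI) = 10.92/EI.
Compatibility at 2: δ_0 − R_2·δ_{22} = 0, so R_2 = 732.2/10.92 = 67.03 kN.
Moment equilibrium about 1: M_1 = Σ(load moments about 1) − R_2·L = 215.3 − 67.03×3.2 = 0.826 kN·m.

M_1 = 0.826 kN·m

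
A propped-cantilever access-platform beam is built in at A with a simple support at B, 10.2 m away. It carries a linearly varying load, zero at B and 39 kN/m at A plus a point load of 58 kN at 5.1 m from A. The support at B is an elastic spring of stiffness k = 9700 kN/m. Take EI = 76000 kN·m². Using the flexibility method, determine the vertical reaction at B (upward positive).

Remove the prop at B; the released (primary) structure is a cantilever built in at A.
Primary-structure tip deflection at B by superposition:
  triangular load, peak 39 at the fixed end: w₀L⁴/(30EI) = 14072/EI
  point load 58 at a = 5.1: Pa²(3L − a)/(6EI) = 6411/EI
  δ_0 = 20483/EI
Tip deflection under a unit load at B: L³/(3EI) = 353.7/EI.
With EI = 76000 kN·m²: δ_0 = 0.26951 m and δ_{BB} = 0.004654 m/kN.
Compatibility — the spring shortens by R_B/k under the reaction it provides: δ_0 − R_B·δ_{BB} = R_B/k. With 1/k = 0.000103 m/kN, R_B = δ_0 / (δ_{BB} + 1/k) = 0.26951 / (0.004654 + 0.000103) = 56.65 kN.

R_B = 56.65 kN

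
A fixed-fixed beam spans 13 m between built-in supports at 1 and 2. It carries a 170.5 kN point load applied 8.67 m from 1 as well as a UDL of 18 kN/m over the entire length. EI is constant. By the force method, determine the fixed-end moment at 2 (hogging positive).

M_2 = 581.9 kN·m

Take the two fixed-end moments M_1, M_2 as redundants; the released structure is the simple span 12.
Simple-span end rotations at 1 and 2 under the given loads:
  at 1: point load 170.5 at a = 8.67: Pab(L + b)/(6LEI) = 1422/EI
  at 2: point load 170.5 at a = 8.67: Pab(L + a)/(6LEI) = 1778/EI
  at 1: UDL 18: wL³/(24EI) = 1648/EI
  at 2: UDL 18: wL³/(24EI) = 1648/EI
  θ_10 = 3070/EI,  θ_20 = 3426/EI
Flexibility coefficients: a unit moment at one end gives L/(3EI) there and L/(6EI) at the far end, so f₁₁ = f₂₂ = 4.333/EI and f₁₂ = f₂₁ = 2.167/EI.
Compatibility — zero rotation at each built-in end:
  4.333 M_1 + 2.167 M_2 = 3070
  2.167 M_1 + 4.333 M_2 = 3426
Solving the pair gives M_1 = 417.5 kN·m and M_2 = 581.9 kN·m (hogging).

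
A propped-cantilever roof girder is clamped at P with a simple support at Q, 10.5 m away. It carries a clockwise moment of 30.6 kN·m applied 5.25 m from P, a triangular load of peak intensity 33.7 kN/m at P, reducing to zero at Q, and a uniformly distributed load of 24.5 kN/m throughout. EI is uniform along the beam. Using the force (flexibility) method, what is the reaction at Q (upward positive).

Release the roller at Q. Primary structure: cantilever fixed at P.
Downward deflection at the released point Q due to the loads:
  clockwise couple 30.6 at a = 5.25: M₀a(2L − a)/(2EI) = 1265/EI
  triangular load, peak 33.7 at the fixed end: w₀L⁴/(30EI) = 13654/EI
  UDL 24.5: wL⁴/(8EI) = 37225/EI
  δ_0 = 52144/EI
Tip deflection under a unit load at Q: L³/(3EI) = 385.9/EI.
The prop prevents deflection at Q: R_Q = δ_0/δ_{QQ} = 52144/385.9 = 135.1 kN.

R_Q = 135.1 kN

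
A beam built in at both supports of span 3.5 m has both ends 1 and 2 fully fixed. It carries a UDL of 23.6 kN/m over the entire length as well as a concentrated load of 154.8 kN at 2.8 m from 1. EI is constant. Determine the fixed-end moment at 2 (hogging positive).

M_2 = 93.44 kN·m

Take the two fixed-end moments M_1, M_2 as redundants; the released structure is the simple span 12.
End rotations of the released simple span under the applied load (×1/EI):
  at 1: UDL 23.6: wL³/(24EI) = 42.16/EI
  at 2: UDL 23.6: wL³/(24EI) = 42.16/EI
  at 1: point load 154.8 at a = 2.8: Pab(L + b)/(6LEI) = 60.68/EI
  at 2: point load 154.8 at a = 2.8: Pab(L + a)/(6LEI) = 91.02/EI
  θ_10 = 102.8/EI,  θ_20 = 133.2/EI
Flexibility coefficients: a unit moment at one end gives L/(3EI) there and L/(6EI) at the far end, so f₁₁ = f₂₂ = 1.167/EI and f₁₂ = f₂₁ = 0.5833/EI.
Compatibility — zero rotation at each built-in end:
  1.167 M_1 + 0.5833 M_2 = 102.8
  0.5833 M_1 + 1.167 M_2 = 133.2
Solving the pair gives M_1 = 41.43 kN·m and M_2 = 93.44 kN·m (hogging).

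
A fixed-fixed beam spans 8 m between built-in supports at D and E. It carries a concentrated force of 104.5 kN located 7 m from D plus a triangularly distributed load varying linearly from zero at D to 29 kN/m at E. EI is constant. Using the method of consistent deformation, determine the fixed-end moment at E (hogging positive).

Take the two fixed-end moments M_D, M_E as redundants; the released structure is the simple span DE.
On the primary (simply-supported) span, the end slopes from the loading are:
  at D: point load 104.5 at a = 7: Pab(L + b)/(6LEI) = 137.2/EI
  at E: point load 104.5 at a = 7: Pab(L + a)/(6LEI) = 228.6/EI
  at D: triangular load, peak 29: 7w₀L³/(360EI) = 288.7/EI
  at E: triangular load, peak 29: w₀L³/(45EI) = 330/EI
  θ_D0 = 425.9/EI,  θ_E0 = 558.5/EI
Flexibility coefficients: a unit moment at one end gives L/(3EI) there and L/(6EI) at the far end, so f₁₁ = f₂₂ = 2.667/EI and f₁₂ = f₂₁ = 1.333/EI.
Compatibility — zero rotation at each built-in end:
  2.667 M_D + 1.333 M_E = 425.9
  1.333 M_D + 2.667 M_E = 558.5
Solving the pair gives M_D = 73.3 kN·m and M_E = 172.8 kN·m (hogging).

M_E = 172.8 kN·m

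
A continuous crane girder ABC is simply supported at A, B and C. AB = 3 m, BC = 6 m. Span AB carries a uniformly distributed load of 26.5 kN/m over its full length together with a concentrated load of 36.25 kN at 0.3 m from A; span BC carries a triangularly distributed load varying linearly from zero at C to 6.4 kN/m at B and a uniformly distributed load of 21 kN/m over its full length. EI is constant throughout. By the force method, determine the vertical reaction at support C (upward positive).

Insert a hinge at B; M_B is the redundant, and each span becomes simply supported.
Rotations at B on the released spans (each span's end-slope, ×1/EI):
  span AB: UDL 26.5: wL³/(24EI) = 29.81/EI
  span AB: point load 36.25 at a = 0.3: Pab(L + a)/(6LEI) = 5.383/EI
  span BC: triangular load, peak 6.4: w₀L³/(45EI) = 30.72/EI
  span BC: UDL 21: wL³/(24EI) = 189/EI
  relative rotation θ_0 = (35.2 + 219.7)/EI = 254.9/EI
A unit hogging moment at B produces rotation L₁/(3EI) + L₂/(3EI) = 3/EI.
Compatibility: M_B·(L₁+L₂)/(3EI) = θ_0, giving M_B = 84.97 kN·m (hogging).
Span BC, ΣM about C: R_B^{BC}·6 = 454.8 + 84.97, so R_B^{BC} = 89.96 kN and R_C = 145.2 − 89.96 = 55.24 kN.

R_C = 55.24 kN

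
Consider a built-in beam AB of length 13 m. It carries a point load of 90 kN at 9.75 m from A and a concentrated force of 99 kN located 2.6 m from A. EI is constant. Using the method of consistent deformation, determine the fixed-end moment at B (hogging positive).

M_B = 205.7 kN·m

Take the two fixed-end moments M_A, M_B as redundants; the released structure is the simple span AB.
On the primary (simply-supported) span, the end slopes from the loading are:
  at A: point load 90 at a = 9.75: Pab(L + b)/(6LEI) = 594.1/EI
  at B: point load 90 at a = 9.75: Pab(L + a)/(6LEI) = 831.8/EI
  at A: point load 99 at a = 2.6: Pab(L + b)/(6LEI) = 803.1/EI
  at B: point load 99 at a = 2.6: Pab(L + a)/(6LEI) = 535.4/EI
  θ_A0 = 1397/EI,  θ_B0 = 1367/EI
Flexibility coefficients: a unit moment at one end gives L/(3EI) there and L/(6EI) at the far end, so f₁₁ = f₂₂ = 4.333/EI and f₁₂ = f₂₁ = 2.167/EI.
Compatibility — zero rotation at each built-in end:
  4.333 M_A + 2.167 M_B = 1397
  2.167 M_A + 4.333 M_B = 1367
Solving the pair gives M_A = 219.6 kN·m and M_B = 205.7 kN·m (hogging).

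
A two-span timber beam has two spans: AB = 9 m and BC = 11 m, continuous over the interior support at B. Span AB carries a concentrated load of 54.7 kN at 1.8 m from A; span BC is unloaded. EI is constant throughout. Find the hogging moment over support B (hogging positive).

Take M_B as the redundant. Released structure: two simple spans AB and BC with a hinge at B.
Rotations at B on the released spans (each span's end-slope, ×1/EI):
  span AB: point load 54.7 at a = 1.8: Pab(L + a)/(6LEI) = 141.8/EI
  relative rotation θ_0 = (141.8 + 0)/EI = 141.8/EI
A unit hogging moment at B produces rotation L₁/(3EI) + L₂/(3EI) = 6.667/EI.
Slope continuity at B: θ_0 = M_B·6.667/EI, so M_B = 141.8/6.667 = 21.27 kN·m (hogging).

M_B = 21.27 kN·m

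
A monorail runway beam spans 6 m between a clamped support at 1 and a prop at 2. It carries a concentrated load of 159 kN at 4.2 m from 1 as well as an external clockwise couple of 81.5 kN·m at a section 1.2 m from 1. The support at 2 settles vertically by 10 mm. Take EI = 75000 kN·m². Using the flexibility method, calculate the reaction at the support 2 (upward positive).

Remove the prop at 2; the released (primary) structure is a cantilever built in at 1.
Downward deflection at the released point 2 due to the loads:
  point load 159 at a = 4.2: Pa²(3L − a)/(6EI) = 6451/EI
  clockwise couple 81.5 at a = 1.2: M₀a(2L − a)/(2EI) = 528.1/EI
  δ_0 = 6979/EI
Flexibility coefficient — unit upward force at 2: δ_{22} = L³/(3EI) = 72/EI.
With EI = 75000 kN·m²: δ_0 = 0.093054 m and δ_{22} = 0.00096 m/kN.
Compatibility — the beam at 2 must follow the support down by 0.01 m: δ_0 − R_2·δ_{22} = 0.01, so R_2 = (0.093054 − 0.01)/0.00096 = 86.51 kN.

R_2 = 86.51 kN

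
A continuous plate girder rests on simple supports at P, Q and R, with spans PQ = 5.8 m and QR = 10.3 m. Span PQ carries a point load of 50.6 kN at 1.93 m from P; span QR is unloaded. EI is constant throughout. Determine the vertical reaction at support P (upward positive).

Take M_Q as the redundant. Released structure: two simple spans PQ and QR with a hinge at Q.
Rotations at Q on the released spans (each span's end-slope, ×1/EI):
  span PQ: point load 50.6 at a = 1.93: Pab(L + a)/(6LEI) = 83.95/EI
  relative rotation θ_0 = (83.95 + 0)/EI = 83.95/EI
A unit hogging moment at Q produces rotation L₁/(3EI) + L₂/(3EI) = 5.367/EI.
Slope continuity at Q: θ_0 = M_Q·5.367/EI, so M_Q = 83.95/5.367 = 15.64 kN·m (hogging).
Span PQ, ΣM about P with M_Q applied at Q: R_Q^{PQ}·5.8 = 97.66 + 15.64, so R_Q^{PQ} = 19.53 kN and R_P = 50.6 − 19.53 = 31.07 kN.

R_P = 31.07 kN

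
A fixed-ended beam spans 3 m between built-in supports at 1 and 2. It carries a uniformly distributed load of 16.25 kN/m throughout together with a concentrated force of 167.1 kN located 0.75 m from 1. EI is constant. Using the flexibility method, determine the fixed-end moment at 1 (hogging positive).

M_1 = 82.68 kN·m

Take the two fixed-end moments M_1, M_2 as redundants; the released structure is the simple span 12.
Simple-span end rotations at 1 and 2 under the given loads:
  at 1: UDL 16.25: wL³/(24EI) = 18.28/EI
  at 2: UDL 16.25: wL³/(24EI) = 18.28/EI
  at 1: point load 167.1 at a = 0.75: Pab(L + b)/(6LEI) = 82.24/EI
  at 2: point load 167.1 at a = 0.75: Pab(L + a)/(6LEI) = 58.75/EI
  θ_10 = 100.5/EI,  θ_20 = 77.03/EI
Flexibility coefficients: a unit moment at one end gives L/(3EI) there and L/(6EI) at the far end, so f₁₁ = f₂₂ = 1/EI and f₁₂ = f₂₁ = 0.5/EI.
Compatibility — zero rotation at each built-in end:
  1 M_1 + 0.5 M_2 = 100.5
  0.5 M_1 + 1 M_2 = 77.03
Solving the pair gives M_1 = 82.68 kN·m and M_2 = 35.69 kN·m (hogging).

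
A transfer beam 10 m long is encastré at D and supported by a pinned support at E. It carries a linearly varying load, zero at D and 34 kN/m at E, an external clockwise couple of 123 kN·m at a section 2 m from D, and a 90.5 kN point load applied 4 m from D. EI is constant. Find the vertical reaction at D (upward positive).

R_D = 141.5 kN

Choose R_E as the redundant. The primary structure is the cantilever fixed at D.
Free-end deflection of the primary structure under the applied loading (downward +):
  triangular load, peak 34 at the free end: 11w₀L⁴/(120EI) = 31167/EI
  clockwise couple 123 at a = 2: M₀a(2L − a)/(2EI) = 2214/EI
  point load 90.5 at a = 4: Pa²(3L − a)/(6EI) = 6275/EI
  δ_0 = 39655/EI
Flexibility coefficient — unit upward force at E: δ_{EE} = L³/(3EI) = 333.3/EI.
The prop prevents deflection at E: R_E = δ_0/δ_{EE} = 39655/333.3 = 119 kN.
Vertical equilibrium: R_D = ΣP − R_E = 260.5 − 119 = 141.5 kN.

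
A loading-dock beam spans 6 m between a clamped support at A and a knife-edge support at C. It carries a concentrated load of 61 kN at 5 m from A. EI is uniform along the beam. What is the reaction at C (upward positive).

R_C = 45.89 kN

Release the roller at C. Primary structure: cantilever fixed at A.
Free-end deflection of the primary structure under the applied loading (downward +):
  point load 61 at a = 5: Pa²(3L − a)/(6EI) = 3304/EI
Tip deflection under a unit load at C: L³/(3EI) = 72/EI.
Compatibility at C: δ_0 − R_C·δ_{CC} = 0, so R_C = 3304/72 = 45.89 kN.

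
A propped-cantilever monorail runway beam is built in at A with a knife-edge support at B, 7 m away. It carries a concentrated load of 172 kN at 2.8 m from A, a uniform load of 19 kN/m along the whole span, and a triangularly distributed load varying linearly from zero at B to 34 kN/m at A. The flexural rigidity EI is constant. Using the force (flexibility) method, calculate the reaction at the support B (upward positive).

Remove the prop at B; the released (primary) structure is a cantilever built in at A.
Free-end deflection of the primary structure under the applied loading (downward +):
  point load 172 at a = 2.8: Pa²(3L − a)/(6EI) = 4090/EI
  UDL 19: wL⁴/(8EI) = 5702/EI
  triangular load, peak 34 at the fixed end: w₀L⁴/(30EI) = 2721/EI
  δ_0 = 12514/EI
Flexibility coefficient — unit upward force at B: δ_{BB} = L³/(3EI) = 114.3/EI.
Compatibility at B: δ_0 − R_B·δ_{BB} = 0, so R_B = 12514/114.3 = 109.5 kN.

R_B = 109.5 kN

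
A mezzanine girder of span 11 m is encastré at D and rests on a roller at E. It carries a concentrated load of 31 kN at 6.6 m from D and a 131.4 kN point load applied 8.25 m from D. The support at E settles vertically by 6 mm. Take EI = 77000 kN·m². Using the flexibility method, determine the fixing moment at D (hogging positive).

Release the roller at E. Primary structure: cantilever fixed at D.
Downward deflection at the released point E due to the loads:
  point load 31 at a = 6.6: Pa²(3L − a)/(6EI) = 5942/EI
  point load 131.4 at a = 8.25: Pa²(3L − a)/(6EI) = 36892/EI
  δ_0 = 42833/EI
Tip deflection under a unit load at E: L³/(3EI) = 443.7/EI.
With EI = 77000 kN·m²: δ_0 = 0.55627 m and δ_{EE} = 0.005762 m/kN.
Compatibility — the beam at E must follow the support down by 0.006 m: δ_0 − R_E·δ_{EE} = 0.006, so R_E = (0.55627 − 0.006)/0.005762 = 95.5 kN.
Moment equilibrium about D: M_D = Σ(load moments about D) − R_E·L = 1289 − 95.5×11 = 238.1 kN·m.

M_D = 238.1 kN·m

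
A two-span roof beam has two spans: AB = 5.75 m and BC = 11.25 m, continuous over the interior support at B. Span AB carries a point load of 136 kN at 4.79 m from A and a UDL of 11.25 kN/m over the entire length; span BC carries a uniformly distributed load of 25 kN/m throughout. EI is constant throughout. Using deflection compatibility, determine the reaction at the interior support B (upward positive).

Release continuity at B by inserting a hinge; the redundant is the internal moment M_B. The primary structure is two simply-supported spans AB and BC.
End slopes at the hinge B, treating each span as simply supported:
  span AB: point load 136 at a = 4.79: Pab(L + a)/(6LEI) = 191.1/EI
  span AB: UDL 11.25: wL³/(24EI) = 89.11/EI
  span BC: UDL 25: wL³/(24EI) = 1483/EI
  relative rotation θ_0 = (280.2 + 1483)/EI = 1763/EI
A unit hogging moment at B produces rotation L₁/(3EI) + L₂/(3EI) = 5.667/EI.
Compatibility: M_B·(L₁+L₂)/(3EI) = θ_0, giving M_B = 311.2 kN·m (hogging).
Span AB, ΣM about A with M_B applied at B: R_B^{AB}·5.75 = 837.4 + 311.2, so R_B^{AB} = 199.8 kN and R_A = 200.7 − 199.8 = 0.9324 kN.
Span BC, ΣM about C: R_B^{BC}·11.25 = 1582 + 311.2, so R_B^{BC} = 168.3 kN and R_C = 281.2 − 168.3 = 113 kN.
R_B = 199.8 + 168.3 = 368 kN.

R_B = 368 kN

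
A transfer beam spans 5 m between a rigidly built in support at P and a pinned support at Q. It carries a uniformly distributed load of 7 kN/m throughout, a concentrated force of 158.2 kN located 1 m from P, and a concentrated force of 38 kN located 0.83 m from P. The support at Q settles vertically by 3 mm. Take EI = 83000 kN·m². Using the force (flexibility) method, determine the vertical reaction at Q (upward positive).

Remove the prop at Q; the released (primary) structure is a cantilever built in at P.
Deflection at Q on the released cantilever, summing each load's contribution:
  UDL 7: wL⁴/(8EI) = 546.9/EI
  point load 158.2 at a = 1: Pa²(3L − a)/(6EI) = 369.1/EI
  point load 38 at a = 0.83: Pa²(3L − a)/(6EI) = 61.82/EI
  δ_0 = 977.8/EI
Tip deflection under a unit load at Q: L³/(3EI) = 41.67/EI.
With EI = 83000 kN·m²: δ_0 = 0.011781 m and δ_{QQ} = 0.000502 m/kN.
Compatibility — the beam at Q must follow the support down by 0.003 m: δ_0 − R_Q·δ_{QQ} = 0.003, so R_Q = (0.011781 − 0.003)/0.000502 = 17.49 kN.

R_Q = 17.49 kN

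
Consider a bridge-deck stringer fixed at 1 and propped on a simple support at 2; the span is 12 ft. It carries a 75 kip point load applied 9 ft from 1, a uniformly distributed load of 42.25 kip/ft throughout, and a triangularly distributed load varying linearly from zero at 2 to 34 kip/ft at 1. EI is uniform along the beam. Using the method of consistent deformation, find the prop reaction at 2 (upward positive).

Remove the prop at 2; the released (primary) structure is a cantilever built in at 1.
Downward deflection at the released point 2 due to the loads:
  point load 75 at a = 9: Pa²(3L − a)/(6EI) = 27338/EI
  UDL 42.25: wL⁴/(8EI) = 109512/EI
  triangular load, peak 34 at the fixed end: w₀L⁴/(30EI) = 23501/EI
  δ_0 = 160350/EI
Tip deflection under a unit load at 2: L³/(3EI) = 576/EI.
The prop prevents deflection at 2: R_2 = δ_0/δ_{22} = 160350/576 = 278.4 kip.

R_2 = 278.4 kip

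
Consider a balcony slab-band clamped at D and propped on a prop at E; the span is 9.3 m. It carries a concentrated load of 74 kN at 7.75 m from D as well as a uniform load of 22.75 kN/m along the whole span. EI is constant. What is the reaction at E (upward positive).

Release the roller at E. Primary structure: cantilever fixed at D.
Deflection at E on the released cantilever, summing each load's contribution:
  point load 74 at a = 7.75: Pa²(3L − a)/(6EI) = 14927/EI
  UDL 22.75: wL⁴/(8EI) = 21273/EI
  δ_0 = 36199/EI
Tip deflection under a unit load at E: L³/(3EI) = 268.1/EI.
The prop prevents deflection at E: R_E = δ_0/δ_{EE} = 36199/268.1 = 135 kN.

R_E = 135 kN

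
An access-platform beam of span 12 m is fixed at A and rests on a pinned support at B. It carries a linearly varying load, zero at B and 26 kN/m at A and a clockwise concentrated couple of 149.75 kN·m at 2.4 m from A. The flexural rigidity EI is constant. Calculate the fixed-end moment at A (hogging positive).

M_A = 318.5 kN·m

Release the roller at B. Primary structure: cantilever fixed at A.
Primary-structure tip deflection at B by superposition:
  triangular load, peak 26 at the fixed end: w₀L⁴/(30EI) = 17971/EI
  clockwise couple 149.75 at a = 2.4: M₀a(2L − a)/(2EI) = 3882/EI
  δ_0 = 21853/EI
Flexibility coefficient — unit upward force at B: δ_{BB} = L³/(3EI) = 576/EI.
Compatibility at B: δ_0 − R_B·δ_{BB} = 0, so R_B = 21853/576 = 37.94 kN.
Moment equilibrium about A: M_A = Σ(load moments about A) − R_B·L = 773.8 − 37.94×12 = 318.5 kN·m.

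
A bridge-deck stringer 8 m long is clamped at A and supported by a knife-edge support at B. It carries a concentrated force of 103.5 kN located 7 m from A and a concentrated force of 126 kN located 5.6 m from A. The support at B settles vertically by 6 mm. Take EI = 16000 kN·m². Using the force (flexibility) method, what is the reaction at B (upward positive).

R_B = 154.6 kN

Take the reaction at B as the redundant and release it; the primary structure is a cantilever fixed at A.
Downward deflection at the released point B due to the loads:
  point load 103.5 at a = 7: Pa²(3L − a)/(6EI) = 14369/EI
  point load 126 at a = 5.6: Pa²(3L − a)/(6EI) = 12118/EI
  δ_0 = 26487/EI
Flexibility coefficient — unit upward force at B: δ_{BB} = L³/(3EI) = 170.7/EI.
With EI = 16000 kN·m²: δ_0 = 1.6554 m and δ_{BB} = 0.010667 m/kN.
Compatibility — the beam at B must follow the support down by 0.006 m: δ_0 − R_B·δ_{BB} = 0.006, so R_B = (1.6554 − 0.006)/0.010667 = 154.6 kN.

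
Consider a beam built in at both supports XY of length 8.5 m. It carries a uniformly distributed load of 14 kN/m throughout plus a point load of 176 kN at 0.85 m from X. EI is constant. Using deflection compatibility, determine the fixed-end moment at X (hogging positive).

M_X = 205.5 kN·m

Release both end moments; the primary structure is a simply-supported span XY with redundants M_X and M_Y.
End rotations of the released simple span under the applied load (×1/EI):
  at X: UDL 14: wL³/(24EI) = 358.2/EI
  at Y: UDL 14: wL³/(24EI) = 358.2/EI
  at X: point load 176 at a = 0.85: Pab(L + b)/(6LEI) = 362.4/EI
  at Y: point load 176 at a = 0.85: Pab(L + a)/(6LEI) = 209.8/EI
  θ_X0 = 720.6/EI,  θ_Y0 = 568.1/EI
Flexibility coefficients: a unit moment at one end gives L/(3EI) there and L/(6EI) at the far end, so f₁₁ = f₂₂ = 2.833/EI and f₁₂ = f₂₁ = 1.417/EI.
Compatibility — zero rotation at each built-in end:
  2.833 M_X + 1.417 M_Y = 720.6
  1.417 M_X + 2.833 M_Y = 568.1
Solving the pair gives M_X = 205.5 kN·m and M_Y = 97.76 kN·m (hogging).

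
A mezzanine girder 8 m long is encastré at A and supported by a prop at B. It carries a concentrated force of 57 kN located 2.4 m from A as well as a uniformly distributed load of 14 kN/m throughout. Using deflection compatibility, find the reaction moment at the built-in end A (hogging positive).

M_A = 193.4 kN·m

Remove the prop at B; the released (primary) structure is a cantilever built in at A.
Downward deflection at the released point B due to the loads:
  point load 57 at a = 2.4: Pa²(3L − a)/(6EI) = 1182/EI
  UDL 14: wL⁴/(8EI) = 7168/EI
  δ_0 = 8350/EI
Tip deflection under a unit load at B: L³/(3EI) = 170.7/EI.
The prop prevents deflection at B: R_B = δ_0/δ_{BB} = 8350/170.7 = 48.93 kN.
Moment equilibrium about A: M_A = Σ(load moments about A) − R_B·L = 584.8 − 48.93×8 = 193.4 kN·m.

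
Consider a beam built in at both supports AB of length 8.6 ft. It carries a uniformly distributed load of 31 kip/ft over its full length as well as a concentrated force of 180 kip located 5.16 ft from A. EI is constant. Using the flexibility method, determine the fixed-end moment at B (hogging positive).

Take the two fixed-end moments M_A, M_B as redundants; the released structure is the simple span AB.
On the primary (simply-supported) span, the end slopes from the loading are:
  at A: UDL 31: wL³/(24EI) = 821.6/EI
  at B: UDL 31: wL³/(24EI) = 821.6/EI
  at A: point load 180 at a = 5.16: Pab(L + b)/(6LEI) = 745.5/EI
  at B: point load 180 at a = 5.16: Pab(L + a)/(6LEI) = 852/EI
  θ_A0 = 1567/EI,  θ_B0 = 1674/EI
Flexibility coefficients: a unit moment at one end gives L/(3EI) there and L/(6EI) at the far end, so f₁₁ = f₂₂ = 2.867/EI and f₁₂ = f₂₁ = 1.433/EI.
Compatibility — zero rotation at each built-in end:
  2.867 M_A + 1.433 M_B = 1567
  1.433 M_A + 2.867 M_B = 1674
Solving the pair gives M_A = 339.7 kip·ft and M_B = 414 kip·ft (hogging).

M_B = 414 kip·ft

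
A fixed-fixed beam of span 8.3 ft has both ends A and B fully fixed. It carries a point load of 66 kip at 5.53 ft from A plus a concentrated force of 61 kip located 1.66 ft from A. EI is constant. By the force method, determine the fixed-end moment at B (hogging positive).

Take the two fixed-end moments M_A, M_B as redundants; the released structure is the simple span AB.
On the primary (simply-supported) span, the end slopes from the loading are:
  at A: point load 66 at a = 5.53: Pab(L + b)/(6LEI) = 224.7/EI
  at B: point load 66 at a = 5.53: Pab(L + a)/(6LEI) = 280.8/EI
  at A: point load 61 at a = 1.66: Pab(L + b)/(6LEI) = 201.7/EI
  at B: point load 61 at a = 1.66: Pab(L + a)/(6LEI) = 134.5/EI
  θ_A0 = 426.4/EI,  θ_B0 = 415.2/EI
Flexibility coefficients: a unit moment at one end gives L/(3EI) there and L/(6EI) at the far end, so f₁₁ = f₂₂ = 2.767/EI and f₁₂ = f₂₁ = 1.383/EI.
Compatibility — zero rotation at each built-in end:
  2.767 M_A + 1.383 M_B = 426.4
  1.383 M_A + 2.767 M_B = 415.2
Solving the pair gives M_A = 105.5 kip·ft and M_B = 97.36 kip·ft (hogging).

M_B = 97.36 kip·ft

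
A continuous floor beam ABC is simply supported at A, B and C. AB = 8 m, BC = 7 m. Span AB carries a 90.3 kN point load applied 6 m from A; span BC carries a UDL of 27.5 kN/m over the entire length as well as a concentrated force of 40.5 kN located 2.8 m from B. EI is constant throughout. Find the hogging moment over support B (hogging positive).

Insert a hinge at B; M_B is the redundant, and each span becomes simply supported.
Rotations at B on the released spans (each span's end-slope, ×1/EI):
  span AB: point load 90.3 at a = 6: Pab(L + a)/(6LEI) = 316.1/EI
  span BC: UDL 27.5: wL³/(24EI) = 393/EI
  span BC: point load 40.5 at a = 2.8: Pab(L + b)/(6LEI) = 127/EI
  relative rotation θ_0 = (316.1 + 520)/EI = 836.1/EI
A unit hogging moment at B produces rotation L₁/(3EI) + L₂/(3EI) = 5/EI.
Slope continuity at B: θ_0 = M_B·5/EI, so M_B = 836.1/5 = 167.2 kN·m (hogging).

M_B = 167.2 kN·m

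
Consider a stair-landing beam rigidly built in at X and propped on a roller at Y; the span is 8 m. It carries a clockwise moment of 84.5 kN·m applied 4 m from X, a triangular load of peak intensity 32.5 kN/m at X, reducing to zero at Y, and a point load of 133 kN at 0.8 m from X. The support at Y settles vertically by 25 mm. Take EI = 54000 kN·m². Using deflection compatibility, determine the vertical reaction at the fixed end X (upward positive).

Release the roller at Y. Primary structure: cantilever fixed at X.
Deflection at Y on the released cantilever, summing each load's contribution:
  clockwise couple 84.5 at a = 4: M₀a(2L − a)/(2EI) = 2028/EI
  triangular load, peak 32.5 at the fixed end: w₀L⁴/(30EI) = 4437/EI
  point load 133 at a = 0.8: Pa²(3L − a)/(6EI) = 329.1/EI
  δ_0 = 6794/EI
Tip deflection under a unit load at Y: L³/(3EI) = 170.7/EI.
With EI = 54000 kN·m²: δ_0 = 0.12582 m and δ_{YY} = 0.00316 m/kN.
Compatibility — the beam at Y must follow the support down by 0.025 m: δ_0 − R_Y·δ_{YY} = 0.025, so R_Y = (0.12582 − 0.025)/0.00316 = 31.9 kN.
Vertical equilibrium: R_X = ΣP − R_Y = 263 − 31.9 = 231.1 kN.

R_X = 231.1 kN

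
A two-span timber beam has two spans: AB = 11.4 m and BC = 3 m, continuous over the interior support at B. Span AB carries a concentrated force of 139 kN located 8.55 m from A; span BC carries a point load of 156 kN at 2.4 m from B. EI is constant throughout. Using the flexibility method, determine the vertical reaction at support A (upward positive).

R_A = 15.88 kN

Release continuity at B by inserting a hinge; the redundant is the internal moment M_B. The primary structure is two simply-supported spans AB and BC.
End slopes at the hinge B, treating each span as simply supported:
  span AB: point load 139 at a = 8.55: Pab(L + a)/(6LEI) = 987.9/EI
  span BC: point load 156 at a = 2.4: Pab(L + b)/(6LEI) = 44.93/EI
  relative rotation θ_0 = (987.9 + 44.93)/EI = 1033/EI
A unit hogging moment at B produces rotation L₁/(3EI) + L₂/(3EI) = 4.8/EI.
Compatibility: M_B·(L₁+L₂)/(3EI) = θ_0, giving M_B = 215.2 kN·m (hogging).
Span AB, ΣM about A with M_B applied at B: R_B^{AB}·11.4 = 1188 + 215.2, so R_B^{AB} = 123.1 kN and R_A = 139 − 123.1 = 15.88 kN.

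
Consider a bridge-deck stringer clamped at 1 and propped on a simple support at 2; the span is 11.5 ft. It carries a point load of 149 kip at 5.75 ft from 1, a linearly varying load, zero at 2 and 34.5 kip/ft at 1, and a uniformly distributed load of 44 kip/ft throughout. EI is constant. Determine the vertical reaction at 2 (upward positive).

Remove the prop at 2; the released (primary) structure is a cantilever built in at 1.
Primary-structure tip deflection at 2 by superposition:
  point load 149 at a = 5.75: Pa²(3L − a)/(6EI) = 23605/EI
  triangular load, peak 34.5 at the fixed end: w₀L⁴/(30EI) = 20114/EI
  UDL 44: wL⁴/(8EI) = 96195/EI
  δ_0 = 139914/EI
Tip deflection under a unit load at 2: L³/(3EI) = 507/EI.
The prop prevents deflection at 2: R_2 = δ_0/δ_{22} = 139914/507 = 276 kip.

R_2 = 276 kip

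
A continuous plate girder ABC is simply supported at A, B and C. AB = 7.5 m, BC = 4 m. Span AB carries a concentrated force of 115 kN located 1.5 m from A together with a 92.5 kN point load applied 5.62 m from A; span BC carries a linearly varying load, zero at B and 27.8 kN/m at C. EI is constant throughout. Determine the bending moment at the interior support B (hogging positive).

Release continuity at B by inserting a hinge; the redundant is the internal moment M_B. The primary structure is two simply-supported spans AB and BC.
End slopes at the hinge B, treating each span as simply supported:
  span AB: point load 115 at a = 1.5: Pab(L + a)/(6LEI) = 207/EI
  span AB: point load 92.5 at a = 5.62: Pab(L + a)/(6LEI) = 284.9/EI
  span BC: triangular load, peak 27.8: 7w₀L³/(360EI) = 34.6/EI
  relative rotation θ_0 = (491.9 + 34.6)/EI = 526.5/EI
A unit hogging moment at B produces rotation L₁/(3EI) + L₂/(3EI) = 3.833/EI.
Slope continuity at B: θ_0 = M_B·3.833/EI, so M_B = 526.5/3.833 = 137.4 kN·m (hogging).

M_B = 137.4 kN·m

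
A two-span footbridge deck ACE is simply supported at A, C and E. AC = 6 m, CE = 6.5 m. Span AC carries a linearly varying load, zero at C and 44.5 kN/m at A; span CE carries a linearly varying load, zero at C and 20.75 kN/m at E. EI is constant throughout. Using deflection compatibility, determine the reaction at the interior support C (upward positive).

Release continuity at C by inserting a hinge; the redundant is the internal moment M_C. The primary structure is two simply-supported spans AC and CE.
End slopes at the hinge C, treating each span as simply supported:
  span AC: triangular load, peak 44.5: 7w₀L³/(360EI) = 186.9/EI
  span CE: triangular load, peak 20.75: 7w₀L³/(360EI) = 110.8/EI
  relative rotation θ_0 = (186.9 + 110.8)/EI = 297.7/EI
A unit hogging moment at C produces rotation L₁/(3EI) + L₂/(3EI) = 4.167/EI.
Slope continuity at C: θ_0 = M_C·4.167/EI, so M_C = 297.7/4.167 = 71.45 kN·m (hogging).
Span AC, ΣM about A with M_C applied at C: R_C^{AC}·6 = 267 + 71.45, so R_C^{AC} = 56.41 kN and R_A = 133.5 − 56.41 = 77.09 kN.
Span CE, ΣM about E: R_C^{CE}·6.5 = 146.1 + 71.45, so R_C^{CE} = 33.47 kN and R_E = 67.44 − 33.47 = 33.97 kN.
R_C = 56.41 + 33.47 = 89.88 kN.

R_C = 89.88 kN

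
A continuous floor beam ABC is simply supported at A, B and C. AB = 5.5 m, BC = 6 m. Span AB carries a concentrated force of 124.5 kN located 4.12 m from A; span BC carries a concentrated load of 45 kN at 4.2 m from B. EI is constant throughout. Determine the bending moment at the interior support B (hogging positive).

Take M_B as the redundant. Released structure: two simple spans AB and BC with a hinge at B.
Rotations at B on the released spans (each span's end-slope, ×1/EI):
  span AB: point load 124.5 at a = 4.12: Pab(L + a)/(6LEI) = 206.4/EI
  span BC: point load 45 at a = 4.2: Pab(L + b)/(6LEI) = 73.71/EI
  relative rotation θ_0 = (206.4 + 73.71)/EI = 280.1/EI
A unit hogging moment at B produces rotation L₁/(3EI) + L₂/(3EI) = 3.833/EI.
Compatibility: M_B·(L₁+L₂)/(3EI) = θ_0, giving M_B = 73.06 kN·m (hogging).

M_B = 73.06 kN·m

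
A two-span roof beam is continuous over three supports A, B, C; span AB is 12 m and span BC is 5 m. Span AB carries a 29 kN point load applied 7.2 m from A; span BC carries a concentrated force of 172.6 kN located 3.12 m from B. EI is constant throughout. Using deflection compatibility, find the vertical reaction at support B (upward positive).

Insert a hinge at B; M_B is the redundant, and each span becomes simply supported.
Rotations at B on the released spans (each span's end-slope, ×1/EI):
  span AB: point load 29 at a = 7.2: Pab(L + a)/(6LEI) = 267.3/EI
  span BC: point load 172.6 at a = 3.12: Pab(L + b)/(6LEI) = 232.2/EI
  relative rotation θ_0 = (267.3 + 232.2)/EI = 499.4/EI
A unit hogging moment at B produces rotation L₁/(3EI) + L₂/(3EI) = 5.667/EI.
Compatibility: M_B·(L₁+L₂)/(3EI) = θ_0, giving M_B = 88.14 kN·m (hogging).
Span AB, ΣM about A with M_B applied at B: R_B^{AB}·12 = 208.8 + 88.14, so R_B^{AB} = 24.74 kN and R_A = 29 − 24.74 = 4.255 kN.
Span BC, ΣM about C: R_B^{BC}·5 = 324.5 + 88.14, so R_B^{BC} = 82.52 kN and R_C = 172.6 − 82.52 = 90.08 kN.
R_B = 24.74 + 82.52 = 107.3 kN.

R_B = 107.3 kN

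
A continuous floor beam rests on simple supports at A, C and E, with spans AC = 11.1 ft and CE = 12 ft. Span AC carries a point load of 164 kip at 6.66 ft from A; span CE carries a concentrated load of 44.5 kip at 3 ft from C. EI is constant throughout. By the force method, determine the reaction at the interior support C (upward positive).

R_C = 168.8 kip

Take M_C as the redundant. Released structure: two simple spans AC and CE with a hinge at C.
Rotations at C on the released spans (each span's end-slope, ×1/EI):
  span AC: point load 164 at a = 6.66: Pab(L + a)/(6LEI) = 1293/EI
  span CE: point load 44.5 at a = 3: Pab(L + b)/(6LEI) = 350.4/EI
  relative rotation θ_0 = (1293 + 350.4)/EI = 1644/EI
A unit hogging moment at C produces rotation L₁/(3EI) + L₂/(3EI) = 7.7/EI.
Slope continuity at C: θ_0 = M_C·7.7/EI, so M_C = 1644/7.7 = 213.5 kip·ft (hogging).
Span AC, ΣM about A with M_C applied at C: R_C^{AC}·11.1 = 1092 + 213.5, so R_C^{AC} = 117.6 kip and R_A = 164 − 117.6 = 46.37 kip.
Span CE, ΣM about E: R_C^{CE}·12 = 400.5 + 213.5, so R_C^{CE} = 51.16 kip and R_E = 44.5 − 51.16 = -6.663 kip.
R_C = 117.6 + 51.16 = 168.8 kip.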